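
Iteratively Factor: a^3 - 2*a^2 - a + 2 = (a - 2)*(a^2 - 1) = (a - 2)*(a - 1)*(a + 1)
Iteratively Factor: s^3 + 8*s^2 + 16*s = (s + 4)*(s^2 + 4*s) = s*(s + 4)*(s + 4)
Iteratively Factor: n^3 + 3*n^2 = (n + 3)*(n^2) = n*(n + 3)*(n)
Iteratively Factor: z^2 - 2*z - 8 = (z + 2)*(z - 4)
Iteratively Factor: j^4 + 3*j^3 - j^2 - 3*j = (j - 1)*(j^3 + 4*j^2 + 3*j) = j*(j - 1)*(j^2 + 4*j + 3) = j*(j - 1)*(j + 1)*(j + 3)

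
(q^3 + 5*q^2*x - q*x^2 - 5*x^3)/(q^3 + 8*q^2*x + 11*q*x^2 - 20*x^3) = (q + x)/(q + 4*x)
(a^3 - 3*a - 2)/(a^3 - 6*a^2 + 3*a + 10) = (a + 1)/(a - 5)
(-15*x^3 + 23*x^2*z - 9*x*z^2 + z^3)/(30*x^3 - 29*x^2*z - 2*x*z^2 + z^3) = (-15*x^2 + 8*x*z - z^2)/(30*x^2 + x*z - z^2)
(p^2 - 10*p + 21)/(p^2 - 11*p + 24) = (p - 7)/(p - 8)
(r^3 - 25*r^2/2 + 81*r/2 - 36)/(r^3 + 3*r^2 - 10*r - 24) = (r^2 - 19*r/2 + 12)/(r^2 + 6*r + 8)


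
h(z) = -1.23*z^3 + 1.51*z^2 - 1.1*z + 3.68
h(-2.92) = 50.39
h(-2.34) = 30.28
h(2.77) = -13.92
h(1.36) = 1.88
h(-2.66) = 40.44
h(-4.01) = 111.68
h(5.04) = -120.98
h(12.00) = -1917.52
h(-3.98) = 109.52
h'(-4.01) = -72.55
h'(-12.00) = -568.70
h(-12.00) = 2359.76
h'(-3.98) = -71.57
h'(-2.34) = -28.37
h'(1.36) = -3.82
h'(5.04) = -79.61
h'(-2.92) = -41.38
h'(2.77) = -21.05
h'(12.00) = -496.22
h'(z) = -3.69*z^2 + 3.02*z - 1.1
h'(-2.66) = -35.24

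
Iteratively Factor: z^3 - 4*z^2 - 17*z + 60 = (z - 5)*(z^2 + z - 12) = (z - 5)*(z + 4)*(z - 3)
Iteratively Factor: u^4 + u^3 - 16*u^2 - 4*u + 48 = (u + 4)*(u^3 - 3*u^2 - 4*u + 12) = (u + 2)*(u + 4)*(u^2 - 5*u + 6) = (u - 2)*(u + 2)*(u + 4)*(u - 3)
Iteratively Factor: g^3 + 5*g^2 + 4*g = (g + 4)*(g^2 + g) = (g + 1)*(g + 4)*(g)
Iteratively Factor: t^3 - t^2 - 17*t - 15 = (t + 1)*(t^2 - 2*t - 15) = (t + 1)*(t + 3)*(t - 5)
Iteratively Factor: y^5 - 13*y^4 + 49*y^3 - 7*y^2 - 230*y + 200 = (y - 4)*(y^4 - 9*y^3 + 13*y^2 + 45*y - 50) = (y - 5)*(y - 4)*(y^3 - 4*y^2 - 7*y + 10) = (y - 5)*(y - 4)*(y - 1)*(y^2 - 3*y - 10) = (y - 5)^2*(y - 4)*(y - 1)*(y + 2)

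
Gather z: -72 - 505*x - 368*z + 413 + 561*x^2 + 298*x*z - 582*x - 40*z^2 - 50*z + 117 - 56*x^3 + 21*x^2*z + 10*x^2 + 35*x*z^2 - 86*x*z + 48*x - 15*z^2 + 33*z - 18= -56*x^3 + 571*x^2 - 1039*x + z^2*(35*x - 55) + z*(21*x^2 + 212*x - 385) + 440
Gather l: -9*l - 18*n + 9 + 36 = -9*l - 18*n + 45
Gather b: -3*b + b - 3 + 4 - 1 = -2*b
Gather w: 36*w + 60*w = 96*w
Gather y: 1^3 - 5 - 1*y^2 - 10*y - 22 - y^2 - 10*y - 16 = -2*y^2 - 20*y - 42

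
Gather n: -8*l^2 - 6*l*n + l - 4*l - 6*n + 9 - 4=-8*l^2 - 3*l + n*(-6*l - 6) + 5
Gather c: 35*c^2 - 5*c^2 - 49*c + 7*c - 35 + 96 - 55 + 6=30*c^2 - 42*c + 12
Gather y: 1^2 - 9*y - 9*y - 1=-18*y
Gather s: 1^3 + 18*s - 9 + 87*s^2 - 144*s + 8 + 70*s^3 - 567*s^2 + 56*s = 70*s^3 - 480*s^2 - 70*s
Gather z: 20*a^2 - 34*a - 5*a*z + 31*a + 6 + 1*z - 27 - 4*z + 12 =20*a^2 - 3*a + z*(-5*a - 3) - 9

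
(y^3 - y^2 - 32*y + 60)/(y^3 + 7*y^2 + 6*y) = (y^2 - 7*y + 10)/(y*(y + 1))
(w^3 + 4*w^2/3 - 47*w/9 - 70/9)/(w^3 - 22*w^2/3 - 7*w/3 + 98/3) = (w + 5/3)/(w - 7)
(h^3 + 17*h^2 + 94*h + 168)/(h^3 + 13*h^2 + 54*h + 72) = (h + 7)/(h + 3)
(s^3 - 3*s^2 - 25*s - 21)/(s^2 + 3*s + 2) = (s^2 - 4*s - 21)/(s + 2)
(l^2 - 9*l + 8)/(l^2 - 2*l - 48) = (l - 1)/(l + 6)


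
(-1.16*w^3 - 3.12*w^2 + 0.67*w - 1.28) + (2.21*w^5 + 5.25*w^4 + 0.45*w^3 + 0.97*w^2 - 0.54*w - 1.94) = 2.21*w^5 + 5.25*w^4 - 0.71*w^3 - 2.15*w^2 + 0.13*w - 3.22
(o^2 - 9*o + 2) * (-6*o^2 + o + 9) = -6*o^4 + 55*o^3 - 12*o^2 - 79*o + 18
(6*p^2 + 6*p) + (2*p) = 6*p^2 + 8*p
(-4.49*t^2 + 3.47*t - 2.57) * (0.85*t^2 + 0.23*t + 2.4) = -3.8165*t^4 + 1.9168*t^3 - 12.1624*t^2 + 7.7369*t - 6.168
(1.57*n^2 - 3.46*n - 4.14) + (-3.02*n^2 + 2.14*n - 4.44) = -1.45*n^2 - 1.32*n - 8.58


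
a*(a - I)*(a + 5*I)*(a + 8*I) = a^4 + 12*I*a^3 - 27*a^2 + 40*I*a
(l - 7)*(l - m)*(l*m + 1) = l^3*m - l^2*m^2 - 7*l^2*m + l^2 + 7*l*m^2 - l*m - 7*l + 7*m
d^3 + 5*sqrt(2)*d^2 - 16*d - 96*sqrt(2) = (d - 3*sqrt(2))*(d + 4*sqrt(2))^2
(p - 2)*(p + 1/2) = p^2 - 3*p/2 - 1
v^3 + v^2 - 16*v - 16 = (v - 4)*(v + 1)*(v + 4)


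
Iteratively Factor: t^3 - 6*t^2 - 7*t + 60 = (t - 5)*(t^2 - t - 12) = (t - 5)*(t - 4)*(t + 3)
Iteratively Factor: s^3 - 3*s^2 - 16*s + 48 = (s - 3)*(s^2 - 16) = (s - 3)*(s + 4)*(s - 4)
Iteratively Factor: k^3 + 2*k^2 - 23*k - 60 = (k - 5)*(k^2 + 7*k + 12) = (k - 5)*(k + 3)*(k + 4)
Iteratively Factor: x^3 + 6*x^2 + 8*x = (x + 2)*(x^2 + 4*x) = (x + 2)*(x + 4)*(x)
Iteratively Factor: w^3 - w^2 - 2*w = (w)*(w^2 - w - 2) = w*(w - 2)*(w + 1)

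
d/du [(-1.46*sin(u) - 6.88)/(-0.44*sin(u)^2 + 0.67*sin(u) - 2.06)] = (-0.6424*sin(u)^2 - 6.0544*sin(u) + 7.6172)*cos(u)/(0.1936*sin(u)^4 - 0.5896*sin(u)^3 + 2.2617*sin(u)^2 - 2.7604*sin(u) + 4.2436)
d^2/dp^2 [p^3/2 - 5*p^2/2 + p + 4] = 3*p - 5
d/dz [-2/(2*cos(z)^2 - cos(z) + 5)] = 2*(1 - 4*cos(z))*sin(z)/(-cos(z) + cos(2*z) + 6)^2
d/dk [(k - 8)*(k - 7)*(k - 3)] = 3*k^2 - 36*k + 101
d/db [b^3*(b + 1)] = b^2*(4*b + 3)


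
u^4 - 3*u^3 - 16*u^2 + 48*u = u*(u - 4)*(u - 3)*(u + 4)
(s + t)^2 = s^2 + 2*s*t + t^2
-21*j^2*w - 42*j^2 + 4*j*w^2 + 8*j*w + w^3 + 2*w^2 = (-3*j + w)*(7*j + w)*(w + 2)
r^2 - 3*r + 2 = (r - 2)*(r - 1)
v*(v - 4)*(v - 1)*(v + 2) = v^4 - 3*v^3 - 6*v^2 + 8*v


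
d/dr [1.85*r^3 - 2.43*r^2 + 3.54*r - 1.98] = 5.55*r^2 - 4.86*r + 3.54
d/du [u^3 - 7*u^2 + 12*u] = 3*u^2 - 14*u + 12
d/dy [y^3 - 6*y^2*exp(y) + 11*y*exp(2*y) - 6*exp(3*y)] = -6*y^2*exp(y) + 3*y^2 + 22*y*exp(2*y) - 12*y*exp(y) - 18*exp(3*y) + 11*exp(2*y)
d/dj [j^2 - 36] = 2*j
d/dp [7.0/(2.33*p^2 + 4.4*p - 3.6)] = (-32.62*p - 30.8)/(2.33*p^2 + 4.4*p - 3.6)^2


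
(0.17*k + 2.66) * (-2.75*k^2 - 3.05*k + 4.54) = -0.4675*k^3 - 7.8335*k^2 - 7.3412*k + 12.0764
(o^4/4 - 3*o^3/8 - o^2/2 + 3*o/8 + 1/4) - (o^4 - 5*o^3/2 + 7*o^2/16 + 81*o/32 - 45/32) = -3*o^4/4 + 17*o^3/8 - 15*o^2/16 - 69*o/32 + 53/32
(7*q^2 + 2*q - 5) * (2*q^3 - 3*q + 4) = 14*q^5 + 4*q^4 - 31*q^3 + 22*q^2 + 23*q - 20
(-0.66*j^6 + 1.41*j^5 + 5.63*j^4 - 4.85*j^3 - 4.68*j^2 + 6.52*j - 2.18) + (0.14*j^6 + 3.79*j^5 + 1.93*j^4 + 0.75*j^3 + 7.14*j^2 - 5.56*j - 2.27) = -0.52*j^6 + 5.2*j^5 + 7.56*j^4 - 4.1*j^3 + 2.46*j^2 + 0.96*j - 4.45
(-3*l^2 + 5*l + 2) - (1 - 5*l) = -3*l^2 + 10*l + 1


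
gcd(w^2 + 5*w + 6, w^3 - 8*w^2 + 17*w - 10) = 1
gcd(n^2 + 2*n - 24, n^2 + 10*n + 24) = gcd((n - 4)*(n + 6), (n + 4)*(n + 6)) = n + 6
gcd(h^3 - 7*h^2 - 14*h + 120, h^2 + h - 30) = h - 5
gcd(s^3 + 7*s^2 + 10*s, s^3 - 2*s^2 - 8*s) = s^2 + 2*s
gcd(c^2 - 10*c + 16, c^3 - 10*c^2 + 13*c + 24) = c - 8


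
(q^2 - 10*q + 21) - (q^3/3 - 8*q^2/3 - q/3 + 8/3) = -q^3/3 + 11*q^2/3 - 29*q/3 + 55/3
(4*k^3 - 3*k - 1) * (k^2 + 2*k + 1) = 4*k^5 + 8*k^4 + k^3 - 7*k^2 - 5*k - 1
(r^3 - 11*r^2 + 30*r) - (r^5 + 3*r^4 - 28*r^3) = -r^5 - 3*r^4 + 29*r^3 - 11*r^2 + 30*r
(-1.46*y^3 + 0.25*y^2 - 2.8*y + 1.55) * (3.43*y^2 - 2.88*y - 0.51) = -5.0078*y^5 + 5.0623*y^4 - 9.5794*y^3 + 13.253*y^2 - 3.036*y - 0.7905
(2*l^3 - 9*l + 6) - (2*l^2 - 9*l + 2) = 2*l^3 - 2*l^2 + 4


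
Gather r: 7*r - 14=7*r - 14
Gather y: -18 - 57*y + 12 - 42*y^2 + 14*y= -42*y^2 - 43*y - 6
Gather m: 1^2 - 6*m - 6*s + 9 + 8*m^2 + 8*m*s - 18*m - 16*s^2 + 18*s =8*m^2 + m*(8*s - 24) - 16*s^2 + 12*s + 10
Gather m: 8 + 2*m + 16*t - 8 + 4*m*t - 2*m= 4*m*t + 16*t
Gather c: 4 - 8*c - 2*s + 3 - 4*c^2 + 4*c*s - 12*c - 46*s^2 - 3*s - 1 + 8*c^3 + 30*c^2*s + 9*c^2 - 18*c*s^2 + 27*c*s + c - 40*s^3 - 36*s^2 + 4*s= 8*c^3 + c^2*(30*s + 5) + c*(-18*s^2 + 31*s - 19) - 40*s^3 - 82*s^2 - s + 6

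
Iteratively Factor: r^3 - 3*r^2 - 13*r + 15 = (r - 5)*(r^2 + 2*r - 3) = (r - 5)*(r + 3)*(r - 1)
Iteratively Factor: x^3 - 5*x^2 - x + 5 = (x - 1)*(x^2 - 4*x - 5) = (x - 1)*(x + 1)*(x - 5)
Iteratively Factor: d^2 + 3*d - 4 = (d - 1)*(d + 4)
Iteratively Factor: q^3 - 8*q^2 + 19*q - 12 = (q - 1)*(q^2 - 7*q + 12) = (q - 4)*(q - 1)*(q - 3)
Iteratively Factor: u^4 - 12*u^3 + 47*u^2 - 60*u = (u - 3)*(u^3 - 9*u^2 + 20*u) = (u - 5)*(u - 3)*(u^2 - 4*u) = (u - 5)*(u - 4)*(u - 3)*(u)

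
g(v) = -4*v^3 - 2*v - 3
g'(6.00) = -434.00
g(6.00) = -879.00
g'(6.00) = -434.00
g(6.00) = -879.00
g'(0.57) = -5.90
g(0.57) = -4.88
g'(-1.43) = -26.54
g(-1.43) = 11.56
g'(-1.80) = -40.88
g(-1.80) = 23.93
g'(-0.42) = -4.12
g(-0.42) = -1.86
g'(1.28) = -21.66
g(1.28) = -13.95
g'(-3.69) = -165.39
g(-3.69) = 205.35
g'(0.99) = -13.76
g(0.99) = -8.86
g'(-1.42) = -26.20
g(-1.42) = 11.29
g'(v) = -12*v^2 - 2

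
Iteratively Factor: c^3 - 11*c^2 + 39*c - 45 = (c - 3)*(c^2 - 8*c + 15) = (c - 3)^2*(c - 5)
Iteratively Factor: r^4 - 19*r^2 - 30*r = (r)*(r^3 - 19*r - 30) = r*(r - 5)*(r^2 + 5*r + 6) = r*(r - 5)*(r + 2)*(r + 3)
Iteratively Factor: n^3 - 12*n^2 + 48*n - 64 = (n - 4)*(n^2 - 8*n + 16) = (n - 4)^2*(n - 4)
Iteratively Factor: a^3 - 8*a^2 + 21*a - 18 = (a - 3)*(a^2 - 5*a + 6) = (a - 3)^2*(a - 2)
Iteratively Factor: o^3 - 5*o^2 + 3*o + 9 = (o - 3)*(o^2 - 2*o - 3) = (o - 3)^2*(o + 1)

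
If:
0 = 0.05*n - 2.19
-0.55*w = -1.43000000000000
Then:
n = 43.80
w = 2.60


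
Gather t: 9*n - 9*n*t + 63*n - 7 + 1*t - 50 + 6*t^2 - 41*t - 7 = 72*n + 6*t^2 + t*(-9*n - 40) - 64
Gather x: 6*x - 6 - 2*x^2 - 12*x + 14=-2*x^2 - 6*x + 8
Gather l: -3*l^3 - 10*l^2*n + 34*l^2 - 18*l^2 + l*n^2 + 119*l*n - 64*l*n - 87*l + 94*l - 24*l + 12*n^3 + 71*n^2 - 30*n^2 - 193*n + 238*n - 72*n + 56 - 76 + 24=-3*l^3 + l^2*(16 - 10*n) + l*(n^2 + 55*n - 17) + 12*n^3 + 41*n^2 - 27*n + 4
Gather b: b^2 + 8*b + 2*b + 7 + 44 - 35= b^2 + 10*b + 16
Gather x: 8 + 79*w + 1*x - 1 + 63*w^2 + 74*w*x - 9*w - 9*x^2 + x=63*w^2 + 70*w - 9*x^2 + x*(74*w + 2) + 7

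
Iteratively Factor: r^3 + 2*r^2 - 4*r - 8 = (r - 2)*(r^2 + 4*r + 4) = (r - 2)*(r + 2)*(r + 2)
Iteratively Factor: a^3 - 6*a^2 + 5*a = (a)*(a^2 - 6*a + 5) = a*(a - 5)*(a - 1)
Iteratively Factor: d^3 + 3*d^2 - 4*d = (d)*(d^2 + 3*d - 4) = d*(d - 1)*(d + 4)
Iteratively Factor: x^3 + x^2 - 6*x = (x)*(x^2 + x - 6) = x*(x + 3)*(x - 2)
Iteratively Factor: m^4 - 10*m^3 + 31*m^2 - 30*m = (m - 3)*(m^3 - 7*m^2 + 10*m) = m*(m - 3)*(m^2 - 7*m + 10) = m*(m - 5)*(m - 3)*(m - 2)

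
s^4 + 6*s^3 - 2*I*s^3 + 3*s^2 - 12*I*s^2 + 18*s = s*(s + 6)*(s - 3*I)*(s + I)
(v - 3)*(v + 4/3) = v^2 - 5*v/3 - 4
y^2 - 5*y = y*(y - 5)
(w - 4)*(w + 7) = w^2 + 3*w - 28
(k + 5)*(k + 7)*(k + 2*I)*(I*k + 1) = I*k^4 - k^3 + 12*I*k^3 - 12*k^2 + 37*I*k^2 - 35*k + 24*I*k + 70*I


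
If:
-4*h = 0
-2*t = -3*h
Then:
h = 0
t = 0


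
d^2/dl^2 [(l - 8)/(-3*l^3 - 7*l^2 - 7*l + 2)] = 2*(-(l - 8)*(9*l^2 + 14*l + 7)^2 + (9*l^2 + 14*l + (l - 8)*(9*l + 7) + 7)*(3*l^3 + 7*l^2 + 7*l - 2))/(3*l^3 + 7*l^2 + 7*l - 2)^3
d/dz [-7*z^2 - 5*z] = -14*z - 5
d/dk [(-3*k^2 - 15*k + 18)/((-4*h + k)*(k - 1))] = 6*(2*h + 3)/(16*h^2 - 8*h*k + k^2)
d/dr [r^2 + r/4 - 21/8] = 2*r + 1/4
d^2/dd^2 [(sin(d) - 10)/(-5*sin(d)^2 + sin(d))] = 5*(5*sin(d)^2 - 199*sin(d) + 20 + 298/sin(d) - 60/sin(d)^2 + 4/sin(d)^3)/(5*sin(d) - 1)^3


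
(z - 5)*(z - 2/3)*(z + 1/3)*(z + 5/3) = z^4 - 11*z^3/3 - 67*z^2/9 + 95*z/27 + 50/27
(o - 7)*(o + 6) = o^2 - o - 42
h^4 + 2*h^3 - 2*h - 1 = (h - 1)*(h + 1)^3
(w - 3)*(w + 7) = w^2 + 4*w - 21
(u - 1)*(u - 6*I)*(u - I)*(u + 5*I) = u^4 - u^3 - 2*I*u^3 + 29*u^2 + 2*I*u^2 - 29*u - 30*I*u + 30*I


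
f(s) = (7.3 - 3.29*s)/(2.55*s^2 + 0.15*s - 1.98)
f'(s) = (7.3 - 3.29*s)*(-5.1*s - 0.15)/(2.55*s^2 + 0.15*s - 1.98)^2 - 3.29/(2.55*s^2 + 0.15*s - 1.98)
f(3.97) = -0.15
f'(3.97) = -0.01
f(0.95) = 9.00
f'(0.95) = -104.00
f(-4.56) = 0.44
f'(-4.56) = 0.14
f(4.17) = -0.15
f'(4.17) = -0.00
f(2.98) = -0.12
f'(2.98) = -0.07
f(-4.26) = 0.49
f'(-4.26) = 0.17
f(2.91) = -0.11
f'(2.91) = -0.08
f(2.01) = 0.08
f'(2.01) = -0.48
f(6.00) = -0.14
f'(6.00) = 0.01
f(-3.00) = 0.84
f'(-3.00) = 0.46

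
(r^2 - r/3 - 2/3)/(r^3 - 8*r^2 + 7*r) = (r + 2/3)/(r*(r - 7))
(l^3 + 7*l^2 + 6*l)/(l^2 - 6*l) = (l^2 + 7*l + 6)/(l - 6)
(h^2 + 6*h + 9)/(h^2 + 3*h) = (h + 3)/h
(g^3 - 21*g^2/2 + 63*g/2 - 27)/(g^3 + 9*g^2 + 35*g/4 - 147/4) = 2*(g^2 - 9*g + 18)/(2*g^2 + 21*g + 49)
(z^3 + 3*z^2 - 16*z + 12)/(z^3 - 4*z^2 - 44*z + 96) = (z - 1)/(z - 8)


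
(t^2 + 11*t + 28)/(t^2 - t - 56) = (t + 4)/(t - 8)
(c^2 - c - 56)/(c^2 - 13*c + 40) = (c + 7)/(c - 5)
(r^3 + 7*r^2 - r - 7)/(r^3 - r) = (r + 7)/r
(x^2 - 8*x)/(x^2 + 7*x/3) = 3*(x - 8)/(3*x + 7)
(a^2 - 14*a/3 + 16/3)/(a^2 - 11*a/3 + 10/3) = (3*a - 8)/(3*a - 5)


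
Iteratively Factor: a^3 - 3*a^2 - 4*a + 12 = (a + 2)*(a^2 - 5*a + 6) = (a - 3)*(a + 2)*(a - 2)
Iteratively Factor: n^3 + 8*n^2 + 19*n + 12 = (n + 1)*(n^2 + 7*n + 12) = (n + 1)*(n + 4)*(n + 3)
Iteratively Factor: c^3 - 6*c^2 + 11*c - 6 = (c - 3)*(c^2 - 3*c + 2) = (c - 3)*(c - 1)*(c - 2)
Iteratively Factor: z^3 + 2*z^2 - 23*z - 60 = (z + 3)*(z^2 - z - 20) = (z - 5)*(z + 3)*(z + 4)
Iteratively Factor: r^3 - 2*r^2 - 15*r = (r - 5)*(r^2 + 3*r) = (r - 5)*(r + 3)*(r)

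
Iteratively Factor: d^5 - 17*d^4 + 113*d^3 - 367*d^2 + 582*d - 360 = (d - 2)*(d^4 - 15*d^3 + 83*d^2 - 201*d + 180) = (d - 3)*(d - 2)*(d^3 - 12*d^2 + 47*d - 60) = (d - 5)*(d - 3)*(d - 2)*(d^2 - 7*d + 12) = (d - 5)*(d - 3)^2*(d - 2)*(d - 4)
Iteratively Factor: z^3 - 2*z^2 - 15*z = (z)*(z^2 - 2*z - 15) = z*(z - 5)*(z + 3)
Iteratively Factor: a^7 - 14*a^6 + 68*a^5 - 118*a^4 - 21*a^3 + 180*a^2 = (a - 4)*(a^6 - 10*a^5 + 28*a^4 - 6*a^3 - 45*a^2) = (a - 4)*(a - 3)*(a^5 - 7*a^4 + 7*a^3 + 15*a^2) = (a - 4)*(a - 3)*(a + 1)*(a^4 - 8*a^3 + 15*a^2) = a*(a - 4)*(a - 3)*(a + 1)*(a^3 - 8*a^2 + 15*a) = a*(a - 5)*(a - 4)*(a - 3)*(a + 1)*(a^2 - 3*a) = a*(a - 5)*(a - 4)*(a - 3)^2*(a + 1)*(a)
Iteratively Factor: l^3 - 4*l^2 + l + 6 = (l - 3)*(l^2 - l - 2) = (l - 3)*(l - 2)*(l + 1)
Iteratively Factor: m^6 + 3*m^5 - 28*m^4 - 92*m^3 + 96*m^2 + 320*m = (m + 4)*(m^5 - m^4 - 24*m^3 + 4*m^2 + 80*m) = (m - 5)*(m + 4)*(m^4 + 4*m^3 - 4*m^2 - 16*m) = m*(m - 5)*(m + 4)*(m^3 + 4*m^2 - 4*m - 16) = m*(m - 5)*(m - 2)*(m + 4)*(m^2 + 6*m + 8) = m*(m - 5)*(m - 2)*(m + 4)^2*(m + 2)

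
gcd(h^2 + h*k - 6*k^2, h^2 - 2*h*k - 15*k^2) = h + 3*k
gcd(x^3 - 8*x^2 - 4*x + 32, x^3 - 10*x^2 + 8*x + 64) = x^2 - 6*x - 16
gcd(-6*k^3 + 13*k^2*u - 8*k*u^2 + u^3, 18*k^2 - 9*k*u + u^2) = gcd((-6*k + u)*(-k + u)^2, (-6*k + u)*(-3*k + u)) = -6*k + u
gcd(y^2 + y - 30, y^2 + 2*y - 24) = y + 6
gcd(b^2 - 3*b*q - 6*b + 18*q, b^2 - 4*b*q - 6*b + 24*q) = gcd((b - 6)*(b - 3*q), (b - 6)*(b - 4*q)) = b - 6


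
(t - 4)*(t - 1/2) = t^2 - 9*t/2 + 2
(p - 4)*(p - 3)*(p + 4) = p^3 - 3*p^2 - 16*p + 48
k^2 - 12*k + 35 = (k - 7)*(k - 5)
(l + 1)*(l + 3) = l^2 + 4*l + 3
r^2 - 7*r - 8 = (r - 8)*(r + 1)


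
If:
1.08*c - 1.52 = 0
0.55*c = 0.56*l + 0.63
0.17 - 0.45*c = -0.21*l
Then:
No Solution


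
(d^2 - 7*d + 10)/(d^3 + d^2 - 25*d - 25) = (d - 2)/(d^2 + 6*d + 5)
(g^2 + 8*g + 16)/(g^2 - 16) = (g + 4)/(g - 4)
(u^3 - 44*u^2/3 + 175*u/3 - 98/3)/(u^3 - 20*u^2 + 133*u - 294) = (u - 2/3)/(u - 6)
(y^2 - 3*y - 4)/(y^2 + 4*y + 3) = (y - 4)/(y + 3)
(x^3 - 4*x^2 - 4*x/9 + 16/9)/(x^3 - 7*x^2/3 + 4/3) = (3*x^2 - 14*x + 8)/(3*(x^2 - 3*x + 2))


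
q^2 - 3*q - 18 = (q - 6)*(q + 3)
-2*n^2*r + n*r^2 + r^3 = r*(-n + r)*(2*n + r)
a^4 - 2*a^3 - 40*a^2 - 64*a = a*(a - 8)*(a + 2)*(a + 4)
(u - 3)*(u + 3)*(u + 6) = u^3 + 6*u^2 - 9*u - 54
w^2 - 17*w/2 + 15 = (w - 6)*(w - 5/2)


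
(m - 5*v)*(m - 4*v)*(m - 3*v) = m^3 - 12*m^2*v + 47*m*v^2 - 60*v^3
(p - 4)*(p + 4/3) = p^2 - 8*p/3 - 16/3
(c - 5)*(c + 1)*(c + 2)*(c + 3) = c^4 + c^3 - 19*c^2 - 49*c - 30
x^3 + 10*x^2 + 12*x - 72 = (x - 2)*(x + 6)^2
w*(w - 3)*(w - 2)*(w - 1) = w^4 - 6*w^3 + 11*w^2 - 6*w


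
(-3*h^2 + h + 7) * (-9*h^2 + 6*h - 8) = 27*h^4 - 27*h^3 - 33*h^2 + 34*h - 56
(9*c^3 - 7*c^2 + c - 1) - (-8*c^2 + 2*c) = 9*c^3 + c^2 - c - 1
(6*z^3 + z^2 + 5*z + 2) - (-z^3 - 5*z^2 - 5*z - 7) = 7*z^3 + 6*z^2 + 10*z + 9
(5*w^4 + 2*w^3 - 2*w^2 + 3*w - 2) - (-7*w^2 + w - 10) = 5*w^4 + 2*w^3 + 5*w^2 + 2*w + 8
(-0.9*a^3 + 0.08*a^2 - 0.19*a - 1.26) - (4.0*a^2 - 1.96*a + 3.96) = -0.9*a^3 - 3.92*a^2 + 1.77*a - 5.22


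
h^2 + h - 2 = (h - 1)*(h + 2)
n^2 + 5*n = n*(n + 5)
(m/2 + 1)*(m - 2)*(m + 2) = m^3/2 + m^2 - 2*m - 4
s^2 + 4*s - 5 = (s - 1)*(s + 5)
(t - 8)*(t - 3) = t^2 - 11*t + 24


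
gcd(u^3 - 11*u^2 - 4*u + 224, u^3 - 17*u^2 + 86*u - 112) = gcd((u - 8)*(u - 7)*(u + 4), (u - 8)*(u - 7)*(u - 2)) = u^2 - 15*u + 56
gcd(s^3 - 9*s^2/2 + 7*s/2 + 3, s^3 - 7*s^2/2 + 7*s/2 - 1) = s - 2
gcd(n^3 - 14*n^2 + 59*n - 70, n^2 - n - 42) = n - 7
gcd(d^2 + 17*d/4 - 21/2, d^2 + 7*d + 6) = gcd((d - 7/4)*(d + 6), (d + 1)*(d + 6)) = d + 6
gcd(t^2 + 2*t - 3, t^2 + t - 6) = t + 3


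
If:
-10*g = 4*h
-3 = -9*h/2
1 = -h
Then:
No Solution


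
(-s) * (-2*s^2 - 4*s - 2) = 2*s^3 + 4*s^2 + 2*s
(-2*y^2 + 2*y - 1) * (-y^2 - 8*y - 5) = 2*y^4 + 14*y^3 - 5*y^2 - 2*y + 5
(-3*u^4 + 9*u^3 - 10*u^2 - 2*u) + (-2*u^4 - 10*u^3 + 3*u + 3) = -5*u^4 - u^3 - 10*u^2 + u + 3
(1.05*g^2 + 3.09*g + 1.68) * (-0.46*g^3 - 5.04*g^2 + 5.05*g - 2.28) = -0.483*g^5 - 6.7134*g^4 - 11.0439*g^3 + 4.7433*g^2 + 1.4388*g - 3.8304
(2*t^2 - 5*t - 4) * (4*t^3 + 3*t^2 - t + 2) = 8*t^5 - 14*t^4 - 33*t^3 - 3*t^2 - 6*t - 8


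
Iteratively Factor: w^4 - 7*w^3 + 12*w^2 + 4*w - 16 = (w - 2)*(w^3 - 5*w^2 + 2*w + 8) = (w - 2)^2*(w^2 - 3*w - 4) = (w - 2)^2*(w + 1)*(w - 4)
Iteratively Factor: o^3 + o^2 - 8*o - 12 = (o + 2)*(o^2 - o - 6) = (o + 2)^2*(o - 3)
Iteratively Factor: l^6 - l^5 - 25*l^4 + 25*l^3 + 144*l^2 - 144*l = (l)*(l^5 - l^4 - 25*l^3 + 25*l^2 + 144*l - 144) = l*(l - 1)*(l^4 - 25*l^2 + 144) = l*(l - 1)*(l + 3)*(l^3 - 3*l^2 - 16*l + 48) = l*(l - 4)*(l - 1)*(l + 3)*(l^2 + l - 12) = l*(l - 4)*(l - 1)*(l + 3)*(l + 4)*(l - 3)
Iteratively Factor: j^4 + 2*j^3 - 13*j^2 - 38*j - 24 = (j - 4)*(j^3 + 6*j^2 + 11*j + 6) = (j - 4)*(j + 3)*(j^2 + 3*j + 2) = (j - 4)*(j + 1)*(j + 3)*(j + 2)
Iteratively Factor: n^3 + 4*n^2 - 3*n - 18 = (n + 3)*(n^2 + n - 6) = (n + 3)^2*(n - 2)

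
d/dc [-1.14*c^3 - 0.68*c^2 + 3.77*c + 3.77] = -3.42*c^2 - 1.36*c + 3.77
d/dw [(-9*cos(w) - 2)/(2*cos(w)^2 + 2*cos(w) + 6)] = (9*sin(w)^2 - 4*cos(w) + 16)*sin(w)/(2*(cos(w)^2 + cos(w) + 3)^2)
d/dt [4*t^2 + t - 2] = 8*t + 1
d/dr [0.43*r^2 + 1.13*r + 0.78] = 0.86*r + 1.13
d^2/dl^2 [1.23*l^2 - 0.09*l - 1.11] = 2.46000000000000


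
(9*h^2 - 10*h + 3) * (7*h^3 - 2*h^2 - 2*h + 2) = 63*h^5 - 88*h^4 + 23*h^3 + 32*h^2 - 26*h + 6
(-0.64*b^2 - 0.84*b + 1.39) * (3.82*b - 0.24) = -2.4448*b^3 - 3.0552*b^2 + 5.5114*b - 0.3336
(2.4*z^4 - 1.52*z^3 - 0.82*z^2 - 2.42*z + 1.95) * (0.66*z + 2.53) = 1.584*z^5 + 5.0688*z^4 - 4.3868*z^3 - 3.6718*z^2 - 4.8356*z + 4.9335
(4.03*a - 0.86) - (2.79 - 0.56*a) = 4.59*a - 3.65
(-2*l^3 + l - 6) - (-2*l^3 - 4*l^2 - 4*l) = 4*l^2 + 5*l - 6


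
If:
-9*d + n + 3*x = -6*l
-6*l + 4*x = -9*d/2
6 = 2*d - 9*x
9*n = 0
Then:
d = -84/53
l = -99/53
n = 0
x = -54/53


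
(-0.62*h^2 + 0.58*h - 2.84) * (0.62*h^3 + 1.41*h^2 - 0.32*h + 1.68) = -0.3844*h^5 - 0.5146*h^4 - 0.7446*h^3 - 5.2316*h^2 + 1.8832*h - 4.7712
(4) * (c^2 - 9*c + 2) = 4*c^2 - 36*c + 8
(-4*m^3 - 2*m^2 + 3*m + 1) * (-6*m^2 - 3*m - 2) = 24*m^5 + 24*m^4 - 4*m^3 - 11*m^2 - 9*m - 2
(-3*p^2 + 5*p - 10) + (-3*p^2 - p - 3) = -6*p^2 + 4*p - 13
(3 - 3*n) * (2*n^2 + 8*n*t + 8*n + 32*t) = -6*n^3 - 24*n^2*t - 18*n^2 - 72*n*t + 24*n + 96*t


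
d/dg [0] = 0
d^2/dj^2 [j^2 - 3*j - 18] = 2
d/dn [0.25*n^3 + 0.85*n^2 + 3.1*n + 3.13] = 0.75*n^2 + 1.7*n + 3.1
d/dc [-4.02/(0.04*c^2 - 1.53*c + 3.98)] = (0.3216*c - 6.1506)/(0.04*c^2 - 1.53*c + 3.98)^2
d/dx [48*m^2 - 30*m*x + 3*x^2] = -30*m + 6*x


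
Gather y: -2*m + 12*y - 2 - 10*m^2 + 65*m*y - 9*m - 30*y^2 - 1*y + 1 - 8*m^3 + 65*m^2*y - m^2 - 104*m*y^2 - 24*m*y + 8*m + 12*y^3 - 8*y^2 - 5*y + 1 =-8*m^3 - 11*m^2 - 3*m + 12*y^3 + y^2*(-104*m - 38) + y*(65*m^2 + 41*m + 6)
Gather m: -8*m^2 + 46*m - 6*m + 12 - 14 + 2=-8*m^2 + 40*m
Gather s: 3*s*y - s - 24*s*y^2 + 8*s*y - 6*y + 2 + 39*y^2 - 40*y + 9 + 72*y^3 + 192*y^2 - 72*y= s*(-24*y^2 + 11*y - 1) + 72*y^3 + 231*y^2 - 118*y + 11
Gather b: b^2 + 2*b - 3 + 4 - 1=b^2 + 2*b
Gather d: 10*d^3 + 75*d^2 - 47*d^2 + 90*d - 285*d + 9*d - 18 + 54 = 10*d^3 + 28*d^2 - 186*d + 36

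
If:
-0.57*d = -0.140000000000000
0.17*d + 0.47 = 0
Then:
No Solution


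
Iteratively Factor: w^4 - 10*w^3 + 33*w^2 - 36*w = (w - 3)*(w^3 - 7*w^2 + 12*w) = w*(w - 3)*(w^2 - 7*w + 12) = w*(w - 4)*(w - 3)*(w - 3)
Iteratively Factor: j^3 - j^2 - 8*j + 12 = (j + 3)*(j^2 - 4*j + 4) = (j - 2)*(j + 3)*(j - 2)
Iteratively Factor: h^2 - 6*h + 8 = (h - 4)*(h - 2)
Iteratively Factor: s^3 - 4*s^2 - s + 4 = (s + 1)*(s^2 - 5*s + 4) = (s - 1)*(s + 1)*(s - 4)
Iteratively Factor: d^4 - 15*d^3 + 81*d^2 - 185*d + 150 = (d - 5)*(d^3 - 10*d^2 + 31*d - 30) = (d - 5)*(d - 2)*(d^2 - 8*d + 15) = (d - 5)^2*(d - 2)*(d - 3)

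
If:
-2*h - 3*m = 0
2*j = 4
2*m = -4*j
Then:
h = 6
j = 2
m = -4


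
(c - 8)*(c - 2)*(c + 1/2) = c^3 - 19*c^2/2 + 11*c + 8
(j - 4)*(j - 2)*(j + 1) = j^3 - 5*j^2 + 2*j + 8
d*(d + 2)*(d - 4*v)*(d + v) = d^4 - 3*d^3*v + 2*d^3 - 4*d^2*v^2 - 6*d^2*v - 8*d*v^2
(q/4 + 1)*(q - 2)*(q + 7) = q^3/4 + 9*q^2/4 + 3*q/2 - 14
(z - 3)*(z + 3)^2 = z^3 + 3*z^2 - 9*z - 27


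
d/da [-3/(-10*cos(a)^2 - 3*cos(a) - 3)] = 3*(20*cos(a) + 3)*sin(a)/(10*cos(a)^2 + 3*cos(a) + 3)^2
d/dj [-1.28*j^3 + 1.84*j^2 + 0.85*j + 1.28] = -3.84*j^2 + 3.68*j + 0.85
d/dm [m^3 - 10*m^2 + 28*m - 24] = 3*m^2 - 20*m + 28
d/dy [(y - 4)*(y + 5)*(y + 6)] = 3*y^2 + 14*y - 14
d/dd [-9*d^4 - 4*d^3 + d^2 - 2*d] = -36*d^3 - 12*d^2 + 2*d - 2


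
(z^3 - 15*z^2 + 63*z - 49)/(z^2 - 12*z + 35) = (z^2 - 8*z + 7)/(z - 5)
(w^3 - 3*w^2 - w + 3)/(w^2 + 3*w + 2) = (w^2 - 4*w + 3)/(w + 2)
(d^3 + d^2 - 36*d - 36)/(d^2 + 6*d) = d - 5 - 6/d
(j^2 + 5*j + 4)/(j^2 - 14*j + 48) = (j^2 + 5*j + 4)/(j^2 - 14*j + 48)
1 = 1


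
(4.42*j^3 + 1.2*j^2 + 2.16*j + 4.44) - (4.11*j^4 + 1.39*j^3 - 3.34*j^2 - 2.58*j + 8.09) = -4.11*j^4 + 3.03*j^3 + 4.54*j^2 + 4.74*j - 3.65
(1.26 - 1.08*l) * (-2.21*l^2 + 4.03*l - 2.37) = 2.3868*l^3 - 7.137*l^2 + 7.6374*l - 2.9862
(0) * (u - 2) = 0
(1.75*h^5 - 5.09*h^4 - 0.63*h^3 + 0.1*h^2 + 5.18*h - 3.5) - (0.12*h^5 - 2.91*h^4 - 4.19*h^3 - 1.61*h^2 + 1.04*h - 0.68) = 1.63*h^5 - 2.18*h^4 + 3.56*h^3 + 1.71*h^2 + 4.14*h - 2.82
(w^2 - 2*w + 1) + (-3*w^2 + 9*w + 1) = -2*w^2 + 7*w + 2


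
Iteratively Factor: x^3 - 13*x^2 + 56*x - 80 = (x - 4)*(x^2 - 9*x + 20) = (x - 5)*(x - 4)*(x - 4)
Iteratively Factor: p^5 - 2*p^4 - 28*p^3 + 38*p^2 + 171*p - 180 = (p - 5)*(p^4 + 3*p^3 - 13*p^2 - 27*p + 36) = (p - 5)*(p - 3)*(p^3 + 6*p^2 + 5*p - 12) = (p - 5)*(p - 3)*(p + 4)*(p^2 + 2*p - 3) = (p - 5)*(p - 3)*(p - 1)*(p + 4)*(p + 3)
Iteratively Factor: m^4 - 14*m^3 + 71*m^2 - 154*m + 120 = (m - 5)*(m^3 - 9*m^2 + 26*m - 24) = (m - 5)*(m - 4)*(m^2 - 5*m + 6) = (m - 5)*(m - 4)*(m - 2)*(m - 3)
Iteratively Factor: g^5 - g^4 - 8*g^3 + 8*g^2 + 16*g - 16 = (g - 1)*(g^4 - 8*g^2 + 16) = (g - 1)*(g + 2)*(g^3 - 2*g^2 - 4*g + 8) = (g - 2)*(g - 1)*(g + 2)*(g^2 - 4) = (g - 2)^2*(g - 1)*(g + 2)*(g + 2)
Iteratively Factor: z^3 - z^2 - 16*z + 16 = (z - 4)*(z^2 + 3*z - 4) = (z - 4)*(z - 1)*(z + 4)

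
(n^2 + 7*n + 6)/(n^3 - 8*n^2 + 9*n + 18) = (n + 6)/(n^2 - 9*n + 18)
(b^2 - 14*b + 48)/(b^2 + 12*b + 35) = (b^2 - 14*b + 48)/(b^2 + 12*b + 35)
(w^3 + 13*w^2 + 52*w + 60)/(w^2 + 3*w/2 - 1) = 2*(w^2 + 11*w + 30)/(2*w - 1)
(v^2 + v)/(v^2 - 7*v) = (v + 1)/(v - 7)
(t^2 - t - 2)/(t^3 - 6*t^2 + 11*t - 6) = (t + 1)/(t^2 - 4*t + 3)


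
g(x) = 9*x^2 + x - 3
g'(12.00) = 217.00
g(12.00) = 1305.00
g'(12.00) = 217.00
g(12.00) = 1305.00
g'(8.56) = 155.08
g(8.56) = 665.02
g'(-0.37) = -5.66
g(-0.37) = -2.14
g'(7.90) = 143.20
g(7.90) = 566.59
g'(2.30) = 42.40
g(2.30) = 46.91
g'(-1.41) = -24.38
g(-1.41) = 13.48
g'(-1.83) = -31.94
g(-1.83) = 25.31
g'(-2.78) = -49.04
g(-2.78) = 63.78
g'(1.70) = 31.60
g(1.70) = 24.71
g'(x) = 18*x + 1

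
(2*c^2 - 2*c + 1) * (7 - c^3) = -2*c^5 + 2*c^4 - c^3 + 14*c^2 - 14*c + 7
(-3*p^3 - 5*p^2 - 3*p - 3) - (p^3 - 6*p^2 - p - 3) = -4*p^3 + p^2 - 2*p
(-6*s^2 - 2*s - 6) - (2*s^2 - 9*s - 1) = -8*s^2 + 7*s - 5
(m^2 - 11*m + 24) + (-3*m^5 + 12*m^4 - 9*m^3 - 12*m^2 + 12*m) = -3*m^5 + 12*m^4 - 9*m^3 - 11*m^2 + m + 24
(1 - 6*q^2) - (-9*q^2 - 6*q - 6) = 3*q^2 + 6*q + 7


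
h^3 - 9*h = h*(h - 3)*(h + 3)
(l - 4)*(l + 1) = l^2 - 3*l - 4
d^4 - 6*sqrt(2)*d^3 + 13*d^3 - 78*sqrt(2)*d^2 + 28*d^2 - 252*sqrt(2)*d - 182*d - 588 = (d + 6)*(d + 7)*(d - 7*sqrt(2))*(d + sqrt(2))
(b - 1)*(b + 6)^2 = b^3 + 11*b^2 + 24*b - 36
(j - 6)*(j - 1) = j^2 - 7*j + 6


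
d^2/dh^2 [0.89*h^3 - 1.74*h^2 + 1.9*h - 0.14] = 5.34*h - 3.48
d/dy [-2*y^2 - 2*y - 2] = -4*y - 2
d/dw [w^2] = 2*w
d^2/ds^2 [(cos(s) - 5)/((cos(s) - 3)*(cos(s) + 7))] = (24*(1 - cos(s)^2)^2 - cos(s)^5 - 64*cos(s)^3 + 434*cos(s)^2 - 15*cos(s) - 226)/((cos(s) - 3)^3*(cos(s) + 7)^3)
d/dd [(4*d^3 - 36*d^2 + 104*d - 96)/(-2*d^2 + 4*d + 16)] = 2*(-d^2 - 4*d + 16)/(d^2 + 4*d + 4)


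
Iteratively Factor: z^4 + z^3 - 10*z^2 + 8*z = (z - 2)*(z^3 + 3*z^2 - 4*z) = z*(z - 2)*(z^2 + 3*z - 4) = z*(z - 2)*(z + 4)*(z - 1)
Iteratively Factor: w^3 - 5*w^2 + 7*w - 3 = (w - 1)*(w^2 - 4*w + 3) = (w - 1)^2*(w - 3)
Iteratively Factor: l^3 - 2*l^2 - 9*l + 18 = (l - 2)*(l^2 - 9) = (l - 2)*(l + 3)*(l - 3)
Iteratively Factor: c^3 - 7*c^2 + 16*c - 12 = (c - 2)*(c^2 - 5*c + 6) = (c - 3)*(c - 2)*(c - 2)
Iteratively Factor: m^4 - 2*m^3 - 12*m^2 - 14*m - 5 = (m + 1)*(m^3 - 3*m^2 - 9*m - 5) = (m + 1)^2*(m^2 - 4*m - 5) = (m + 1)^3*(m - 5)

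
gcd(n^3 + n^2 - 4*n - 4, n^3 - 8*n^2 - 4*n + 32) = n^2 - 4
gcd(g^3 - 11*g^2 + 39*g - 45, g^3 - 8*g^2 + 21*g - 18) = g^2 - 6*g + 9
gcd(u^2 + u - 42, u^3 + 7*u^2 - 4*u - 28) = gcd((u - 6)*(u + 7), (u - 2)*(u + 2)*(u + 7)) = u + 7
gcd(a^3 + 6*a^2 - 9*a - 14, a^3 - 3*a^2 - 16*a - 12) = a + 1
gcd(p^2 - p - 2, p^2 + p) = p + 1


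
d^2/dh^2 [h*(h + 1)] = 2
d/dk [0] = 0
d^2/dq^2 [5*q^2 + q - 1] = 10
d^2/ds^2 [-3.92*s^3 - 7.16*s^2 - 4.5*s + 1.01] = -23.52*s - 14.32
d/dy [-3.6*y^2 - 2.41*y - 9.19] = -7.2*y - 2.41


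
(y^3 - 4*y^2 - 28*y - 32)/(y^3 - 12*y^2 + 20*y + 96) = (y + 2)/(y - 6)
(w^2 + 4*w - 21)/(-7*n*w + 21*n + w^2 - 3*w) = (w + 7)/(-7*n + w)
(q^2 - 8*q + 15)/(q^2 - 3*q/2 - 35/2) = 2*(q - 3)/(2*q + 7)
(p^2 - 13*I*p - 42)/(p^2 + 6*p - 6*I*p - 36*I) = (p - 7*I)/(p + 6)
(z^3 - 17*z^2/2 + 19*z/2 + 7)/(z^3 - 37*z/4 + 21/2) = 2*(2*z^2 - 13*z - 7)/(4*z^2 + 8*z - 21)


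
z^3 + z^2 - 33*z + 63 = (z - 3)^2*(z + 7)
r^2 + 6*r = r*(r + 6)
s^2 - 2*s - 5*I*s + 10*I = (s - 2)*(s - 5*I)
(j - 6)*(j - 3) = j^2 - 9*j + 18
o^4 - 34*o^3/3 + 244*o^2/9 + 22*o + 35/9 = (o - 7)*(o - 5)*(o + 1/3)^2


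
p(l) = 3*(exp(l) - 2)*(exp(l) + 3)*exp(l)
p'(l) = 3*(exp(l) - 2)*(exp(l) + 3)*exp(l) + 3*(exp(l) - 2)*exp(2*l) + 3*(exp(l) + 3)*exp(2*l)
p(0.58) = -5.49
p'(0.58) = 38.27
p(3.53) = 122085.57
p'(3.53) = 363991.84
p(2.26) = 2743.22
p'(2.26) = 8299.14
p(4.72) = 4269533.73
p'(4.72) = 12774894.08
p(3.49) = 108361.26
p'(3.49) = 323039.32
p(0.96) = 26.90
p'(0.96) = 154.24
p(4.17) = 824501.75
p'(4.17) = 2463270.75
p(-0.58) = -8.61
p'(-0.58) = -6.62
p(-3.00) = -0.89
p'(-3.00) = -0.88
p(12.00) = 12933774105782388.97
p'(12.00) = 38801242855839949.86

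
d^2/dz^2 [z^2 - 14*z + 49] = 2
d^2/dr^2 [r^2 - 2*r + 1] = 2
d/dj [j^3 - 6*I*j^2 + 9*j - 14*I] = 3*j^2 - 12*I*j + 9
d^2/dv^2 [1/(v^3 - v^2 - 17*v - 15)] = 2*((1 - 3*v)*(-v^3 + v^2 + 17*v + 15) - (-3*v^2 + 2*v + 17)^2)/(-v^3 + v^2 + 17*v + 15)^3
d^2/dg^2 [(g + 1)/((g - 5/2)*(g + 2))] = 4*(4*g^3 + 12*g^2 + 54*g + 11)/(8*g^6 - 12*g^5 - 114*g^4 + 119*g^3 + 570*g^2 - 300*g - 1000)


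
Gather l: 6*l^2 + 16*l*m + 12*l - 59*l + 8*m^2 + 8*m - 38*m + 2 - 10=6*l^2 + l*(16*m - 47) + 8*m^2 - 30*m - 8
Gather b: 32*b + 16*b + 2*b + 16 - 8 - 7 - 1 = 50*b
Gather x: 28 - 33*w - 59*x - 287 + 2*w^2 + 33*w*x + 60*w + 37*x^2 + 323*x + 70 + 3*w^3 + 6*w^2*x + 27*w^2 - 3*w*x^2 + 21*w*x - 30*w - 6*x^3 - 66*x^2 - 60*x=3*w^3 + 29*w^2 - 3*w - 6*x^3 + x^2*(-3*w - 29) + x*(6*w^2 + 54*w + 204) - 189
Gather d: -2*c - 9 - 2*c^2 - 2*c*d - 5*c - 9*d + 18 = -2*c^2 - 7*c + d*(-2*c - 9) + 9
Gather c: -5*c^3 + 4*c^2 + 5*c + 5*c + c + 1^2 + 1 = -5*c^3 + 4*c^2 + 11*c + 2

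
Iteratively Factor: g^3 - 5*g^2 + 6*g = (g - 2)*(g^2 - 3*g) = (g - 3)*(g - 2)*(g)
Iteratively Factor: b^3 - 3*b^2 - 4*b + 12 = (b + 2)*(b^2 - 5*b + 6) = (b - 3)*(b + 2)*(b - 2)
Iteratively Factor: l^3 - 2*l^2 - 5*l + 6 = (l - 1)*(l^2 - l - 6) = (l - 1)*(l + 2)*(l - 3)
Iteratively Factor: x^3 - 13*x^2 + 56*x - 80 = (x - 5)*(x^2 - 8*x + 16) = (x - 5)*(x - 4)*(x - 4)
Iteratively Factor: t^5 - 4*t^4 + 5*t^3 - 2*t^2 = (t)*(t^4 - 4*t^3 + 5*t^2 - 2*t) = t*(t - 2)*(t^3 - 2*t^2 + t) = t^2*(t - 2)*(t^2 - 2*t + 1) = t^2*(t - 2)*(t - 1)*(t - 1)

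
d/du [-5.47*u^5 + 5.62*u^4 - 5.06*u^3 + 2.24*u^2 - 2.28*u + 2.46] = -27.35*u^4 + 22.48*u^3 - 15.18*u^2 + 4.48*u - 2.28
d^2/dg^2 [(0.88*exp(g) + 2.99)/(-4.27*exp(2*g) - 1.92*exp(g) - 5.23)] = (-16.044952*exp(4*g) - 210.850892*exp(3*g) + 44.3738400000001*exp(2*g) + 264.906188*exp(g) + 5.953832)*exp(g)/(77.854483*exp(6*g) + 105.021504*exp(5*g) + 333.296985*exp(4*g) + 264.34368*exp(3*g) + 408.230265*exp(2*g) + 157.552704*exp(g) + 143.055667)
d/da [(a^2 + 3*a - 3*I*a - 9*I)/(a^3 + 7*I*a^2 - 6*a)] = (-a^4 + a^3*(-6 + 6*I) + a^2*(-27 + 6*I) - 126*a - 54*I)/(a^2*(a^4 + 14*I*a^3 - 61*a^2 - 84*I*a + 36))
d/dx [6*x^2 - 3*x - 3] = 12*x - 3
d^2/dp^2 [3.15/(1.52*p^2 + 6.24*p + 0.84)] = (-14.55552*p^2 - 59.75424*p + 3.15*(3.04*p + 6.24)*(6.08*p + 12.48) - 8.04384)/(1.52*p^2 + 6.24*p + 0.84)^3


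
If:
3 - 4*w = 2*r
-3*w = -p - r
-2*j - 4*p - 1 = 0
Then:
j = 5/2 - 10*w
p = 5*w - 3/2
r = 3/2 - 2*w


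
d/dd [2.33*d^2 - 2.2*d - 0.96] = 4.66*d - 2.2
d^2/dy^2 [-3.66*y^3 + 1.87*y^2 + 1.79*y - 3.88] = 3.74 - 21.96*y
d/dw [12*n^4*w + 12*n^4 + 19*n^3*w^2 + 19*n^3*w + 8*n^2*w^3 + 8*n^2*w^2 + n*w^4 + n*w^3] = n*(12*n^3 + 38*n^2*w + 19*n^2 + 24*n*w^2 + 16*n*w + 4*w^3 + 3*w^2)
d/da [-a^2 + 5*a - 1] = 5 - 2*a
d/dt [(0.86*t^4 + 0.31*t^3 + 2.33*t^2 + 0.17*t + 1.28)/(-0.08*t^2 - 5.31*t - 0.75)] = (-0.1376*t^5 - 13.7246*t^4 - 5.8722*t^3 - 13.0562*t^2 - 3.2902*t + 6.6693)/(0.0064*t^4 + 0.8496*t^3 + 28.3161*t^2 + 7.965*t + 0.5625)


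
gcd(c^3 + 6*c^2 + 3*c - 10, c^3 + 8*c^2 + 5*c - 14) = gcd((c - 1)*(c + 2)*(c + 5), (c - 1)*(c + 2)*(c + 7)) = c^2 + c - 2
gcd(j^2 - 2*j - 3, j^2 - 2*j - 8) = 1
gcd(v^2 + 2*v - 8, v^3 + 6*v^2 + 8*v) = v + 4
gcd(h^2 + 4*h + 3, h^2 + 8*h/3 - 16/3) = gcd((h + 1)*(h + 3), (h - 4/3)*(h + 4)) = 1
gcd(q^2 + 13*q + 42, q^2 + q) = 1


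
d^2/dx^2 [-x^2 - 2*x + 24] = -2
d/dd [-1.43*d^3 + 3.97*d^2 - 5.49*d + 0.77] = -4.29*d^2 + 7.94*d - 5.49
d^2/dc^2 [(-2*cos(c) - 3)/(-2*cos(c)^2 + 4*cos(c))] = (-(cos(c) - 2)^2*cos(c)^3 + (cos(c) - 2)*(-3*cos(c) + 2*cos(3*c) + 1)*cos(c) + (cos(c) - 1)^2*(8*cos(c) + 12)*sin(c)^2)/((cos(c) - 2)^3*cos(c)^3)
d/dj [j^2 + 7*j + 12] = 2*j + 7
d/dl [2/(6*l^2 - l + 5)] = 2*(1 - 12*l)/(6*l^2 - l + 5)^2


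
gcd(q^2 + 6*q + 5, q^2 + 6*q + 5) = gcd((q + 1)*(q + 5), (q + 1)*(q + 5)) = q^2 + 6*q + 5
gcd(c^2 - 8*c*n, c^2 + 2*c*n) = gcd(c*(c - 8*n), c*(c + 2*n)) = c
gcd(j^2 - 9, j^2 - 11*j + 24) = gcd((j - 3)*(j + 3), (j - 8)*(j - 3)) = j - 3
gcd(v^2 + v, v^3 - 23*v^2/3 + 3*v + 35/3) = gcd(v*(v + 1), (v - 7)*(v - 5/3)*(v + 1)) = v + 1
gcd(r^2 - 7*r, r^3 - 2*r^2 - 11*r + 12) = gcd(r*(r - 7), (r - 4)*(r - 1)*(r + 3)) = 1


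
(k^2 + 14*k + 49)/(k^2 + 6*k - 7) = (k + 7)/(k - 1)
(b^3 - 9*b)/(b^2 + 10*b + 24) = b*(b^2 - 9)/(b^2 + 10*b + 24)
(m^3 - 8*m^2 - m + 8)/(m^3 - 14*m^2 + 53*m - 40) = (m + 1)/(m - 5)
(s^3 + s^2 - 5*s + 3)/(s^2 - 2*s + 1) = s + 3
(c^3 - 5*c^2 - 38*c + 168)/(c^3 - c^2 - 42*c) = (c - 4)/c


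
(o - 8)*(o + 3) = o^2 - 5*o - 24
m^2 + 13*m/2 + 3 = (m + 1/2)*(m + 6)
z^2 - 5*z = z*(z - 5)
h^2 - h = h*(h - 1)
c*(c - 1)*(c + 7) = c^3 + 6*c^2 - 7*c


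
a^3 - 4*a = a*(a - 2)*(a + 2)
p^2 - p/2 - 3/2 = (p - 3/2)*(p + 1)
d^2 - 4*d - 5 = (d - 5)*(d + 1)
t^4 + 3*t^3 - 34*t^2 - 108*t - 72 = (t - 6)*(t + 1)*(t + 2)*(t + 6)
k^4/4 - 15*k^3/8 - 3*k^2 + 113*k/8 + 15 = (k/4 + 1/4)*(k - 8)*(k - 3)*(k + 5/2)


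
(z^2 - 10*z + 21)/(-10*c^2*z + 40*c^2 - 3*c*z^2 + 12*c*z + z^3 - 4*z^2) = (-z^2 + 10*z - 21)/(10*c^2*z - 40*c^2 + 3*c*z^2 - 12*c*z - z^3 + 4*z^2)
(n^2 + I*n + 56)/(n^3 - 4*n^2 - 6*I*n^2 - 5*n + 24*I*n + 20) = (n^2 + I*n + 56)/(n^3 + n^2*(-4 - 6*I) + n*(-5 + 24*I) + 20)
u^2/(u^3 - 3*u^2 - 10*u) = u/(u^2 - 3*u - 10)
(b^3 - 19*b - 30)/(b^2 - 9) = (b^2 - 3*b - 10)/(b - 3)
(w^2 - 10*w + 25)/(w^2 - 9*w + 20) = (w - 5)/(w - 4)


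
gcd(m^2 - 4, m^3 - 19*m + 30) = m - 2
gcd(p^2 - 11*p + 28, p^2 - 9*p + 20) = p - 4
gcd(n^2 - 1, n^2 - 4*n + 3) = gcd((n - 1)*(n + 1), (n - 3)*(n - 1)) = n - 1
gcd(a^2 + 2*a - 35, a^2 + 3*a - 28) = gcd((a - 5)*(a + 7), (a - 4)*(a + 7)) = a + 7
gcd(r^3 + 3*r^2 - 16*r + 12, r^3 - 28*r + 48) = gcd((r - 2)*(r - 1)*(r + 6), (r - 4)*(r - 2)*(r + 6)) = r^2 + 4*r - 12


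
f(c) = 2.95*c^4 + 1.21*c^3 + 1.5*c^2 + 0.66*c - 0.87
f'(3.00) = 360.93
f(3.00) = 286.23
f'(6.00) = 2698.14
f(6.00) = 4141.65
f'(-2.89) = -262.52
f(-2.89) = 186.33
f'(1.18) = 28.64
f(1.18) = 9.70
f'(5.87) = 2530.04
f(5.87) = 3801.90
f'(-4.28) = -870.84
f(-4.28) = 918.83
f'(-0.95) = -9.03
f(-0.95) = 1.22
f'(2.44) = 201.01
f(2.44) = 131.81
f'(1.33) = 38.83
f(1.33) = 14.74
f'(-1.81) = -62.85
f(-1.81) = 27.34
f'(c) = 11.8*c^3 + 3.63*c^2 + 3.0*c + 0.66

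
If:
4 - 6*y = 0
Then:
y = 2/3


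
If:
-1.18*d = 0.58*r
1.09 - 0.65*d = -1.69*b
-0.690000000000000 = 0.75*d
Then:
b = -1.00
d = -0.92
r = 1.87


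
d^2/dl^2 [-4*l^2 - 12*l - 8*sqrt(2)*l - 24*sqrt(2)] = -8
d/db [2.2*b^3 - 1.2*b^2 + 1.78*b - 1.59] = 6.6*b^2 - 2.4*b + 1.78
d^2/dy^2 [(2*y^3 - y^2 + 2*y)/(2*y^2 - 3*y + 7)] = 2*(-8*y^3 - 84*y^2 + 210*y - 7)/(8*y^6 - 36*y^5 + 138*y^4 - 279*y^3 + 483*y^2 - 441*y + 343)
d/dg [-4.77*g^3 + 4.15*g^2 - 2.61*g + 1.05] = -14.31*g^2 + 8.3*g - 2.61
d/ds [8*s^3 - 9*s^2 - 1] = 6*s*(4*s - 3)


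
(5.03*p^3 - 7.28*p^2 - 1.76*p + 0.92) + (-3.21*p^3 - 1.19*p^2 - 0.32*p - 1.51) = 1.82*p^3 - 8.47*p^2 - 2.08*p - 0.59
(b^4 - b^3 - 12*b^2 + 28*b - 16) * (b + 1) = b^5 - 13*b^3 + 16*b^2 + 12*b - 16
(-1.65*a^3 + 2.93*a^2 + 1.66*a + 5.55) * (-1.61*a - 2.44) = 2.6565*a^4 - 0.691300000000001*a^3 - 9.8218*a^2 - 12.9859*a - 13.542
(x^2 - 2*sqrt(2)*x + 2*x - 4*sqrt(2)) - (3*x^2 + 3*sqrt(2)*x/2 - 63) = -2*x^2 - 7*sqrt(2)*x/2 + 2*x - 4*sqrt(2) + 63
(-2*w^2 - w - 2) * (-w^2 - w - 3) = 2*w^4 + 3*w^3 + 9*w^2 + 5*w + 6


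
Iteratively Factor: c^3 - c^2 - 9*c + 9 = (c - 1)*(c^2 - 9) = (c - 3)*(c - 1)*(c + 3)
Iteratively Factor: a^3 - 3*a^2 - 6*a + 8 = (a - 1)*(a^2 - 2*a - 8) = (a - 4)*(a - 1)*(a + 2)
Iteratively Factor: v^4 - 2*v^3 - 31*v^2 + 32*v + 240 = (v - 5)*(v^3 + 3*v^2 - 16*v - 48) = (v - 5)*(v - 4)*(v^2 + 7*v + 12) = (v - 5)*(v - 4)*(v + 3)*(v + 4)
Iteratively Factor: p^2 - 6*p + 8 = (p - 4)*(p - 2)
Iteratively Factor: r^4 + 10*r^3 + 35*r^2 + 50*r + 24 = (r + 4)*(r^3 + 6*r^2 + 11*r + 6) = (r + 3)*(r + 4)*(r^2 + 3*r + 2) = (r + 2)*(r + 3)*(r + 4)*(r + 1)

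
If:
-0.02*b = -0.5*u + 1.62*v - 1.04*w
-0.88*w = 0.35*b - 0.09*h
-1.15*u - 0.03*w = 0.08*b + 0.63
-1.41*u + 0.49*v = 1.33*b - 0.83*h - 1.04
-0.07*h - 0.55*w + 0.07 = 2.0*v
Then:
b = -2.42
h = -5.87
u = -0.39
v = 0.14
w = 0.36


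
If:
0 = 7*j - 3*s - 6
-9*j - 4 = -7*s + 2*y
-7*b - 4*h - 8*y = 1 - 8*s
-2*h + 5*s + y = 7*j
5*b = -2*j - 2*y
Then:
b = -564/107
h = 4409/428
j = 1017/214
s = 1945/214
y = 1803/214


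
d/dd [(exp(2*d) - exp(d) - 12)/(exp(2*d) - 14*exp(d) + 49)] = (31 - 13*exp(d))*exp(d)/(exp(3*d) - 21*exp(2*d) + 147*exp(d) - 343)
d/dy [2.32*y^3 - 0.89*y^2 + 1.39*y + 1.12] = 6.96*y^2 - 1.78*y + 1.39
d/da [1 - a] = -1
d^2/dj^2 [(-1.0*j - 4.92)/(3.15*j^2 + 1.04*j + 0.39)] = (-(1.0*j + 4.92)*(6.3*j + 1.04)*(12.6*j + 2.08) + (18.9*j + 33.076)*(3.15*j^2 + 1.04*j + 0.39))/(3.15*j^2 + 1.04*j + 0.39)^3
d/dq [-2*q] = -2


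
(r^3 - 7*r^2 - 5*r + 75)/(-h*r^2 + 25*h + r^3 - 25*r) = (r^2 - 2*r - 15)/(-h*r - 5*h + r^2 + 5*r)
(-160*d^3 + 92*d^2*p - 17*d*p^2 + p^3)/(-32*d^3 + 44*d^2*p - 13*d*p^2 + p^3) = (-5*d + p)/(-d + p)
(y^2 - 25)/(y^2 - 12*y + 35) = (y + 5)/(y - 7)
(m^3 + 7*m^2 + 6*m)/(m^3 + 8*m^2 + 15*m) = (m^2 + 7*m + 6)/(m^2 + 8*m + 15)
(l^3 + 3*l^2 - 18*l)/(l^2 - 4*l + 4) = l*(l^2 + 3*l - 18)/(l^2 - 4*l + 4)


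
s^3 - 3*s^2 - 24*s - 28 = (s - 7)*(s + 2)^2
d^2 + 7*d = d*(d + 7)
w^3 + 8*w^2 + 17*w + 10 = (w + 1)*(w + 2)*(w + 5)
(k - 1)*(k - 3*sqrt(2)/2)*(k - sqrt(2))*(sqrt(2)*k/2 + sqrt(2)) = sqrt(2)*k^4/2 - 5*k^3/2 + sqrt(2)*k^3/2 - 5*k^2/2 + sqrt(2)*k^2/2 + 3*sqrt(2)*k/2 + 5*k - 3*sqrt(2)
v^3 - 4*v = v*(v - 2)*(v + 2)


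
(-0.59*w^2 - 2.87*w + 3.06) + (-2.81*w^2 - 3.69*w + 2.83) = -3.4*w^2 - 6.56*w + 5.89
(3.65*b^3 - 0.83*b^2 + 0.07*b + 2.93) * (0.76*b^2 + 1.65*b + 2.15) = 2.774*b^5 + 5.3917*b^4 + 6.5312*b^3 + 0.557800000000001*b^2 + 4.985*b + 6.2995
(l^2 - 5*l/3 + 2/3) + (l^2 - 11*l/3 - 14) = 2*l^2 - 16*l/3 - 40/3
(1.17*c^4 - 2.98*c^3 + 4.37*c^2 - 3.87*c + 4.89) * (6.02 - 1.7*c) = -1.989*c^5 + 12.1094*c^4 - 25.3686*c^3 + 32.8864*c^2 - 31.6104*c + 29.4378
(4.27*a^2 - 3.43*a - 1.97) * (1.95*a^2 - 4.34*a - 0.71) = 8.3265*a^4 - 25.2203*a^3 + 8.013*a^2 + 10.9851*a + 1.3987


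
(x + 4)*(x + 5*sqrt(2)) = x^2 + 4*x + 5*sqrt(2)*x + 20*sqrt(2)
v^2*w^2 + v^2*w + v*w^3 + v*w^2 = w*(v + w)*(v*w + v)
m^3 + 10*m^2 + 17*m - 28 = (m - 1)*(m + 4)*(m + 7)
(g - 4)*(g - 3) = g^2 - 7*g + 12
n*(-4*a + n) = -4*a*n + n^2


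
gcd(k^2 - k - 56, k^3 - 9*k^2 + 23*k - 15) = 1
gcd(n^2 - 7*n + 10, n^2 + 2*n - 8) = n - 2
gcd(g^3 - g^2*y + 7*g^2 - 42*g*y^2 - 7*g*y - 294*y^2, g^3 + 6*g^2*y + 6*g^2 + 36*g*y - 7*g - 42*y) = g^2 + 6*g*y + 7*g + 42*y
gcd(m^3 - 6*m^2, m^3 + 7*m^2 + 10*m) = m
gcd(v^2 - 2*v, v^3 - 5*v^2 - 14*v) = v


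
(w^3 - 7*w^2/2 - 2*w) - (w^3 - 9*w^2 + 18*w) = 11*w^2/2 - 20*w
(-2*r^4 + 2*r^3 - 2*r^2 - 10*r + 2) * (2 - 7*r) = 14*r^5 - 18*r^4 + 18*r^3 + 66*r^2 - 34*r + 4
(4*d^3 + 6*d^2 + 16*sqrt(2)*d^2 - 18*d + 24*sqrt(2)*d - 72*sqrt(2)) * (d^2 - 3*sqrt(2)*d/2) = 4*d^5 + 6*d^4 + 10*sqrt(2)*d^4 - 66*d^3 + 15*sqrt(2)*d^3 - 72*d^2 - 45*sqrt(2)*d^2 + 216*d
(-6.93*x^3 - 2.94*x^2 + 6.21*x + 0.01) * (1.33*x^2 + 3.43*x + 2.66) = -9.2169*x^5 - 27.6801*x^4 - 20.2587*x^3 + 13.4932*x^2 + 16.5529*x + 0.0266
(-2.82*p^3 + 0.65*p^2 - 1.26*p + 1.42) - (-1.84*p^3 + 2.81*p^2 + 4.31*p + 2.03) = -0.98*p^3 - 2.16*p^2 - 5.57*p - 0.61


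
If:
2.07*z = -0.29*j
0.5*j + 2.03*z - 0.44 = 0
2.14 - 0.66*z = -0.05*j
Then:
No Solution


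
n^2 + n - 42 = (n - 6)*(n + 7)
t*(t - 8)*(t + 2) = t^3 - 6*t^2 - 16*t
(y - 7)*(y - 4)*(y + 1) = y^3 - 10*y^2 + 17*y + 28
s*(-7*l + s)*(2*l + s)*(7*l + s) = -98*l^3*s - 49*l^2*s^2 + 2*l*s^3 + s^4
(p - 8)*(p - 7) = p^2 - 15*p + 56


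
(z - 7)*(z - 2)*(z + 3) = z^3 - 6*z^2 - 13*z + 42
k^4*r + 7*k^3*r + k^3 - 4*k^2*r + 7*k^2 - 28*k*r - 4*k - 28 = (k - 2)*(k + 2)*(k + 7)*(k*r + 1)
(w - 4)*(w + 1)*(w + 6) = w^3 + 3*w^2 - 22*w - 24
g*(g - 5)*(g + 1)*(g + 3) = g^4 - g^3 - 17*g^2 - 15*g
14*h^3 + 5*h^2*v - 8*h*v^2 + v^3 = (-7*h + v)*(-2*h + v)*(h + v)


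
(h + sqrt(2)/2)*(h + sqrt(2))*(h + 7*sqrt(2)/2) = h^3 + 5*sqrt(2)*h^2 + 23*h/2 + 7*sqrt(2)/2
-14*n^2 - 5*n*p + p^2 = (-7*n + p)*(2*n + p)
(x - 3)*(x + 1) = x^2 - 2*x - 3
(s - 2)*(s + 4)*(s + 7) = s^3 + 9*s^2 + 6*s - 56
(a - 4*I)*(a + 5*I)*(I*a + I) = I*a^3 - a^2 + I*a^2 - a + 20*I*a + 20*I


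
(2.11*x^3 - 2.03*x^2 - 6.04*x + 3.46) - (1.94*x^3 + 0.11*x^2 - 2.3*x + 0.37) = 0.17*x^3 - 2.14*x^2 - 3.74*x + 3.09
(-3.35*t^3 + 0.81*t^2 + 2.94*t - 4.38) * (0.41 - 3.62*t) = 12.127*t^4 - 4.3057*t^3 - 10.3107*t^2 + 17.061*t - 1.7958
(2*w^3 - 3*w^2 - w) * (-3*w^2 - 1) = -6*w^5 + 9*w^4 + w^3 + 3*w^2 + w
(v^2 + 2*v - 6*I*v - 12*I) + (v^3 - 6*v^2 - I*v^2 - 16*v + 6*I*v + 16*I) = v^3 - 5*v^2 - I*v^2 - 14*v + 4*I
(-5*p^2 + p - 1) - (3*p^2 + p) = -8*p^2 - 1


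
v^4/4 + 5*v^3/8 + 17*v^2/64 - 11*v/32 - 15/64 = (v/4 + 1/4)*(v - 3/4)*(v + 1)*(v + 5/4)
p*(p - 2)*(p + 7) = p^3 + 5*p^2 - 14*p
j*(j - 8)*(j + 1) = j^3 - 7*j^2 - 8*j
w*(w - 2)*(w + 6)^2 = w^4 + 10*w^3 + 12*w^2 - 72*w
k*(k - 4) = k^2 - 4*k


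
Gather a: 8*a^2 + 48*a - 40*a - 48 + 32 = 8*a^2 + 8*a - 16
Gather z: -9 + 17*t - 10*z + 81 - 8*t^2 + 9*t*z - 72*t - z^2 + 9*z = -8*t^2 - 55*t - z^2 + z*(9*t - 1) + 72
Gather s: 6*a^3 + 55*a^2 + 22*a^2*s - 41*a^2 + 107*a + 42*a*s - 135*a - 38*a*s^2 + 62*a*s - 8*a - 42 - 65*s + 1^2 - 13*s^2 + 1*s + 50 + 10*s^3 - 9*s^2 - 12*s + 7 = 6*a^3 + 14*a^2 - 36*a + 10*s^3 + s^2*(-38*a - 22) + s*(22*a^2 + 104*a - 76) + 16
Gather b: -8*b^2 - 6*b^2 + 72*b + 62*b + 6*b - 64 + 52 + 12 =-14*b^2 + 140*b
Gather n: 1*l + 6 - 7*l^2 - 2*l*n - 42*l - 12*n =-7*l^2 - 41*l + n*(-2*l - 12) + 6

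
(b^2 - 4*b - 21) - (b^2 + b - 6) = -5*b - 15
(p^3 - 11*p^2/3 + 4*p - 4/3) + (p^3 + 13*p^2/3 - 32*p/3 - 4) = 2*p^3 + 2*p^2/3 - 20*p/3 - 16/3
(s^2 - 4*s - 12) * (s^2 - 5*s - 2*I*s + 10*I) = s^4 - 9*s^3 - 2*I*s^3 + 8*s^2 + 18*I*s^2 + 60*s - 16*I*s - 120*I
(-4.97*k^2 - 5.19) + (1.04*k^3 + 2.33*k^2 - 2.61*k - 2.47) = 1.04*k^3 - 2.64*k^2 - 2.61*k - 7.66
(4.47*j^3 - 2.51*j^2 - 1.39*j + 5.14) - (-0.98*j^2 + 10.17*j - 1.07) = 4.47*j^3 - 1.53*j^2 - 11.56*j + 6.21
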